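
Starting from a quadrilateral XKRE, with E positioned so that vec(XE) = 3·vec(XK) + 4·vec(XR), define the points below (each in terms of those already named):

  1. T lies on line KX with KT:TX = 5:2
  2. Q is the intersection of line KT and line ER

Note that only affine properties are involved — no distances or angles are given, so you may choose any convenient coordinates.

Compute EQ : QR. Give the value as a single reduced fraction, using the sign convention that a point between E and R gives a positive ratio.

EQ:QR = -4

Work in coordinates with X = (0, 0), K = (1, 0), R = (0, 1), E = (3, 4).
1. T lies on line KX with KT:TX = 5:2 ⇒ T = (2/7, 0)
2. Q is the intersection of line KT and line ER ⇒ Q = (-1, 0)
Q = E + t·(R−E) with t = 4/3, so EQ:QR = t:(1−t) = 4/3:-1/3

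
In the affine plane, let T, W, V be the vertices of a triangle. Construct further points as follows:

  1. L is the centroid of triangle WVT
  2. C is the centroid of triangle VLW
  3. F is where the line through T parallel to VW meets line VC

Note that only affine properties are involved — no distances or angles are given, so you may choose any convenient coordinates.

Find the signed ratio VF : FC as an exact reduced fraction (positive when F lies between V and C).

Set T = (0, 0), W = (1, 0), V = (0, 1); any affine frame gives the same invariant.
1. L is the centroid of triangle WVT ⇒ L = (1/3, 1/3)
2. C is the centroid of triangle VLW ⇒ C = (4/9, 4/9)
3. F is where the line through T parallel to VW meets line VC ⇒ F = (4, -4)
F = V + t·(C−V) with t = 9, so VF:FC = t:(1−t) = 9:-8

VF:FC = -9/8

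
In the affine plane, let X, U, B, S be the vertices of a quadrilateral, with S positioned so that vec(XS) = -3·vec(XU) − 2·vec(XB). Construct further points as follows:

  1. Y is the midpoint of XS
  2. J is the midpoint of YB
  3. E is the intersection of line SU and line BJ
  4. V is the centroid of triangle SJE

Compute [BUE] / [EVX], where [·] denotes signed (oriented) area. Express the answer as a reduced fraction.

[BUE]:[EVX] = 84/11

Choose coordinates X = (0, 0), U = (1, 0), B = (0, 1), S = (-3, -2).
1. Y is the midpoint of XS ⇒ Y = (-3/2, -1)
2. J is the midpoint of YB ⇒ J = (-3/4, 0)
3. E is the intersection of line SU and line BJ ⇒ E = (-9/5, -7/5)
4. V is the centroid of triangle SJE ⇒ V = (-37/20, -17/15)
2·[BUE] = -21/5, 2·[EVX] = -11/20
[BUE]:[EVX] = -21/5:-11/20 = 84/11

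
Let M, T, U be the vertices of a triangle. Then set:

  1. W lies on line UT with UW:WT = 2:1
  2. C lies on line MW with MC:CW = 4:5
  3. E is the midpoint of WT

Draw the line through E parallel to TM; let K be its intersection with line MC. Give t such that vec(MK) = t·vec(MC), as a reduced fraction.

Set M = (0, 0), T = (1, 0), U = (0, 1); any affine frame gives the same invariant.
1. W lies on line UT with UW:WT = 2:1 ⇒ W = (2/3, 1/3)
2. C lies on line MW with MC:CW = 4:5 ⇒ C = (8/27, 4/27)
3. E is the midpoint of WT ⇒ E = (5/6, 1/6)
through E parallel to TM: direction (-1, 0); meets MC at K = (1/3, 1/6)
K = M + t·(C−M) with t = 9/8

t = 9/8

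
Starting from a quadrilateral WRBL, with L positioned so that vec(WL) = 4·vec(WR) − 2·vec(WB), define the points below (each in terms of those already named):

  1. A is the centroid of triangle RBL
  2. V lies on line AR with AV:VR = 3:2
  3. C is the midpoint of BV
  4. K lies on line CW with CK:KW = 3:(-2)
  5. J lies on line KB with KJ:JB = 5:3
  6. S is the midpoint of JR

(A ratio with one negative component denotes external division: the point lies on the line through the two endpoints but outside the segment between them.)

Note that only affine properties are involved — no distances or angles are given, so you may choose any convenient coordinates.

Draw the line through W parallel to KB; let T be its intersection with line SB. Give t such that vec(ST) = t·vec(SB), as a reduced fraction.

t = 9/47

Choose coordinates W = (0, 0), R = (1, 0), B = (0, 1), L = (4, -2).
1. A is the centroid of triangle RBL ⇒ A = (5/3, -1/3)
2. V lies on line AR with AV:VR = 3:2 ⇒ V = (19/15, -2/15)
3. C is the midpoint of BV ⇒ C = (19/30, 13/30)
4. K lies on line CW with CK:KW = 3:(-2) ⇒ K = (-19/15, -13/15)
5. J lies on line KB with KJ:JB = 5:3 ⇒ J = (-19/40, 3/10)
6. S is the midpoint of JR ⇒ S = (21/80, 3/20)
through W parallel to KB: direction (19/15, 28/15); meets SB at T = (399/1880, 147/470)
T = S + t·(B−S) with t = 9/47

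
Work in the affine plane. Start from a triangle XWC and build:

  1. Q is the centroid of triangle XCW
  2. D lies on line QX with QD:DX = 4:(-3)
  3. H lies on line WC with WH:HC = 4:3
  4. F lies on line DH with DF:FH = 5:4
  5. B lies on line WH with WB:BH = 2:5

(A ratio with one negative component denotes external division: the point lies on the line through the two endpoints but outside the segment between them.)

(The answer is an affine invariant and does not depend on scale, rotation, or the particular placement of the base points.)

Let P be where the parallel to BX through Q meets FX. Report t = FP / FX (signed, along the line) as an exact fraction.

t = 131/32

Choose coordinates X = (0, 0), W = (1, 0), C = (0, 1).
1. Q is the centroid of triangle XCW ⇒ Q = (1/3, 1/3)
2. D lies on line QX with QD:DX = 4:(-3) ⇒ D = (-1, -1)
3. H lies on line WC with WH:HC = 4:3 ⇒ H = (3/7, 4/7)
4. F lies on line DH with DF:FH = 5:4 ⇒ F = (-13/63, -8/63)
5. B lies on line WH with WB:BH = 2:5 ⇒ B = (41/49, 8/49)
through Q parallel to BX: direction (-41/49, -8/49); meets FX at P = (143/224, 11/28)
P = F + t·(X−F) with t = 131/32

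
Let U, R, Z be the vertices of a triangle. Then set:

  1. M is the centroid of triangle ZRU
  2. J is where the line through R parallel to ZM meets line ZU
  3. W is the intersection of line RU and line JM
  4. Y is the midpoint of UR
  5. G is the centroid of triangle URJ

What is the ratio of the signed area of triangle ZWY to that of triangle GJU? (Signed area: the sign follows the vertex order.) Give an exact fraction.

Assign U = (0, 0), R = (1, 0), Z = (0, 1) — the answer is frame-independent, so this choice is without loss of generality.
1. M is the centroid of triangle ZRU ⇒ M = (1/3, 1/3)
2. J is where the line through R parallel to ZM meets line ZU ⇒ J = (0, 2)
3. W is the intersection of line RU and line JM ⇒ W = (2/5, 0)
4. Y is the midpoint of UR ⇒ Y = (1/2, 0)
5. G is the centroid of triangle URJ ⇒ G = (1/3, 2/3)
2·[ZWY] = 1/10, 2·[GJU] = 2/3
[ZWY]:[GJU] = 1/10:2/3 = 3/20

[ZWY]:[GJU] = 3/20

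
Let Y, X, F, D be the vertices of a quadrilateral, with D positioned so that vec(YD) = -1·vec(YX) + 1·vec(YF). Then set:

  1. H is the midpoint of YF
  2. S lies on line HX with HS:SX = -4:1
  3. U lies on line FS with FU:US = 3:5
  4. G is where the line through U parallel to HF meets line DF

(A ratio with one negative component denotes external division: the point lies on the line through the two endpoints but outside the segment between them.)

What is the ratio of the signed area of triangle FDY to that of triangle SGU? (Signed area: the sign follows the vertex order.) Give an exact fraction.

[FDY]:[SGU] = 96/35

Choose coordinates Y = (0, 0), X = (1, 0), F = (0, 1), D = (-1, 1).
1. H is the midpoint of YF ⇒ H = (0, 1/2)
2. S lies on line HX with HS:SX = -4:1 ⇒ S = (4/3, -1/6)
3. U lies on line FS with FU:US = 3:5 ⇒ U = (1/2, 9/16)
4. G is where the line through U parallel to HF meets line DF ⇒ G = (1/2, 1)
2·[FDY] = 1, 2·[SGU] = 35/96
[FDY]:[SGU] = 1:35/96 = 96/35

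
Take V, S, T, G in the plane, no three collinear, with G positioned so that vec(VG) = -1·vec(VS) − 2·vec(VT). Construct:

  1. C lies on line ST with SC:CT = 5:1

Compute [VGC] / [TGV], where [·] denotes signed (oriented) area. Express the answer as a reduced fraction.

[VGC]:[TGV] = -1/2

Assign V = (0, 0), S = (1, 0), T = (0, 1), G = (-1, -2) — the answer is frame-independent, so this choice is without loss of generality.
1. C lies on line ST with SC:CT = 5:1 ⇒ C = (1/6, 5/6)
2·[VGC] = -1/2, 2·[TGV] = 1
[VGC]:[TGV] = -1/2:1 = -1/2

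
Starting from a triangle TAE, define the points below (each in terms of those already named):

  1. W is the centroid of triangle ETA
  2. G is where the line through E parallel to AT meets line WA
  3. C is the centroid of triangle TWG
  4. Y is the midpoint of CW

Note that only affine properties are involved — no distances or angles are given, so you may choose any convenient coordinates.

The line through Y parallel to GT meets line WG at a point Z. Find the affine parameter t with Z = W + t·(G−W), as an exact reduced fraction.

Assign T = (0, 0), A = (1, 0), E = (0, 1) — the answer is frame-independent, so this choice is without loss of generality.
1. W is the centroid of triangle ETA ⇒ W = (1/3, 1/3)
2. G is where the line through E parallel to AT meets line WA ⇒ G = (-1, 1)
3. C is the centroid of triangle TWG ⇒ C = (-2/9, 4/9)
4. Y is the midpoint of CW ⇒ Y = (1/18, 7/18)
through Y parallel to GT: direction (1, -1); meets WG at Z = (-1/9, 5/9)
Z = W + t·(G−W) with t = 1/3

t = 1/3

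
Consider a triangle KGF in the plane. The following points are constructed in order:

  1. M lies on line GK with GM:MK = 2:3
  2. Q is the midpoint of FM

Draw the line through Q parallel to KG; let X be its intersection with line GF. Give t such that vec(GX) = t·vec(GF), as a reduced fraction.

Work in coordinates with K = (0, 0), G = (1, 0), F = (0, 1).
1. M lies on line GK with GM:MK = 2:3 ⇒ M = (3/5, 0)
2. Q is the midpoint of FM ⇒ Q = (3/10, 1/2)
through Q parallel to KG: direction (1, 0); meets GF at X = (1/2, 1/2)
X = G + t·(F−G) with t = 1/2

t = 1/2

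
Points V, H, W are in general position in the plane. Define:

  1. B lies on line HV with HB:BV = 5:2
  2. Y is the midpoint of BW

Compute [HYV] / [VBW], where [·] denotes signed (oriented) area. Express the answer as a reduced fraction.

[HYV]:[VBW] = 7/4

Set V = (0, 0), H = (1, 0), W = (0, 1); any affine frame gives the same invariant.
1. B lies on line HV with HB:BV = 5:2 ⇒ B = (2/7, 0)
2. Y is the midpoint of BW ⇒ Y = (1/7, 1/2)
2·[HYV] = 1/2, 2·[VBW] = 2/7
[HYV]:[VBW] = 1/2:2/7 = 7/4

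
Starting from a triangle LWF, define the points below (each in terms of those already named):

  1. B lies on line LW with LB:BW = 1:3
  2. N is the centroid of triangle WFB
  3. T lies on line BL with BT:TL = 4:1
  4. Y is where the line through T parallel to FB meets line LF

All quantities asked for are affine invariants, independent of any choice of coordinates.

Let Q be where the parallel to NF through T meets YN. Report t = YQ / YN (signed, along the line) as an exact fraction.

Work in coordinates with L = (0, 0), W = (1, 0), F = (0, 1).
1. B lies on line LW with LB:BW = 1:3 ⇒ B = (1/4, 0)
2. N is the centroid of triangle WFB ⇒ N = (5/12, 1/3)
3. T lies on line BL with BT:TL = 4:1 ⇒ T = (1/20, 0)
4. Y is where the line through T parallel to FB meets line LF ⇒ Y = (0, 1/5)
through T parallel to NF: direction (-5/12, 2/3); meets YN at Q = (-1/16, 9/50)
Q = Y + t·(N−Y) with t = -3/20

t = -3/20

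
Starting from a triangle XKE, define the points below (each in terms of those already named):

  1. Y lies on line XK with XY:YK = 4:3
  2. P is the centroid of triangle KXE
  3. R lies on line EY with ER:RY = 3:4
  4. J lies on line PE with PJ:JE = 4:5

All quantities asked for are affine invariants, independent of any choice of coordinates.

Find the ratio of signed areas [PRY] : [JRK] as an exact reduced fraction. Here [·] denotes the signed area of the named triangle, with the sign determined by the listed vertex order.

[PRY]:[JRK] = -36/13

Choose coordinates X = (0, 0), K = (1, 0), E = (0, 1).
1. Y lies on line XK with XY:YK = 4:3 ⇒ Y = (4/7, 0)
2. P is the centroid of triangle KXE ⇒ P = (1/3, 1/3)
3. R lies on line EY with ER:RY = 3:4 ⇒ R = (12/49, 4/7)
4. J lies on line PE with PJ:JE = 4:5 ⇒ J = (5/27, 17/27)
2·[PRY] = -4/147, 2·[JRK] = 13/1323
[PRY]:[JRK] = -4/147:13/1323 = -36/13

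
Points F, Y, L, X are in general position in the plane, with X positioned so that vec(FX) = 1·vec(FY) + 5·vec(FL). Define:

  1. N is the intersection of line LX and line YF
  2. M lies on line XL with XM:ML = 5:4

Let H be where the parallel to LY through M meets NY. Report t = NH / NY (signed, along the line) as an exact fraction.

t = 25/9

Work in coordinates with F = (0, 0), Y = (1, 0), L = (0, 1), X = (1, 5).
1. N is the intersection of line LX and line YF ⇒ N = (-1/4, 0)
2. M lies on line XL with XM:ML = 5:4 ⇒ M = (4/9, 25/9)
through M parallel to LY: direction (1, -1); meets NY at H = (29/9, 0)
H = N + t·(Y−N) with t = 25/9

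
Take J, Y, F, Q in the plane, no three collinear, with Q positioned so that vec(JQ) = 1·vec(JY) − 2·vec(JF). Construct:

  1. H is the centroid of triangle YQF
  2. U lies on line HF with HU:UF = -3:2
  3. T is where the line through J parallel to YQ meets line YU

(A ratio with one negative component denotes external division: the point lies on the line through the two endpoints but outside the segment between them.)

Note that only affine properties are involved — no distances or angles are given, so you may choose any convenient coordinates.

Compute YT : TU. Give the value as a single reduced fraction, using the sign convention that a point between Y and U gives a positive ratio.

Choose coordinates J = (0, 0), Y = (1, 0), F = (0, 1), Q = (1, -2).
1. H is the centroid of triangle YQF ⇒ H = (2/3, -1/3)
2. U lies on line HF with HU:UF = -3:2 ⇒ U = (-4/3, 11/3)
3. T is where the line through J parallel to YQ meets line YU ⇒ T = (0, 11/7)
T = Y + t·(U−Y) with t = 3/7, so YT:TU = t:(1−t) = 3/7:4/7

YT:TU = 3/4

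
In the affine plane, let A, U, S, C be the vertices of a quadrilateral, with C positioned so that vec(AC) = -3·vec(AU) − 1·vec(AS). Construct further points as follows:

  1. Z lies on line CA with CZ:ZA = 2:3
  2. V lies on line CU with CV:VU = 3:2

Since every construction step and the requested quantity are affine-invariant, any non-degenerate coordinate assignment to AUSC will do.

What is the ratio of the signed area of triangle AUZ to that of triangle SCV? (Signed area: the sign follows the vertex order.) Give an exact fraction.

Work in coordinates with A = (0, 0), U = (1, 0), S = (0, 1), C = (-3, -1).
1. Z lies on line CA with CZ:ZA = 2:3 ⇒ Z = (-9/5, -3/5)
2. V lies on line CU with CV:VU = 3:2 ⇒ V = (-3/5, -2/5)
2·[AUZ] = -3/5, 2·[SCV] = 3
[AUZ]:[SCV] = -3/5:3 = -1/5

[AUZ]:[SCV] = -1/5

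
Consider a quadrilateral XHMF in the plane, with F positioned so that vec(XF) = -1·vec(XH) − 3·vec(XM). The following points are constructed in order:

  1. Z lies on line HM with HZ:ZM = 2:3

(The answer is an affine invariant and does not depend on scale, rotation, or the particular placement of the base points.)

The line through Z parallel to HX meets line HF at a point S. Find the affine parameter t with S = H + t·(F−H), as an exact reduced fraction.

Choose coordinates X = (0, 0), H = (1, 0), M = (0, 1), F = (-1, -3).
1. Z lies on line HM with HZ:ZM = 2:3 ⇒ Z = (3/5, 2/5)
through Z parallel to HX: direction (-1, 0); meets HF at S = (19/15, 2/5)
S = H + t·(F−H) with t = -2/15

t = -2/15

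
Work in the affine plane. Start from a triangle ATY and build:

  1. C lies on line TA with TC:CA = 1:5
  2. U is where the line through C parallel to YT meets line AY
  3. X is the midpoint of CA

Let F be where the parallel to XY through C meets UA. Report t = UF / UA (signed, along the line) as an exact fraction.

Choose coordinates A = (0, 0), T = (1, 0), Y = (0, 1).
1. C lies on line TA with TC:CA = 1:5 ⇒ C = (5/6, 0)
2. U is where the line through C parallel to YT meets line AY ⇒ U = (0, 5/6)
3. X is the midpoint of CA ⇒ X = (5/12, 0)
through C parallel to XY: direction (-5/12, 1); meets UA at F = (0, 2)
F = U + t·(A−U) with t = -7/5

t = -7/5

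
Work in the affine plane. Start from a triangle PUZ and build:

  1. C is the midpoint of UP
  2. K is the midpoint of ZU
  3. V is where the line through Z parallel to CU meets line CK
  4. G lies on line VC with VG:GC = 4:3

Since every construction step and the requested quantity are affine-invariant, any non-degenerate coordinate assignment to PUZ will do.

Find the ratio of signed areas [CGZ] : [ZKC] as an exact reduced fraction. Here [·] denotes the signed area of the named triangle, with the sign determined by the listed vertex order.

[CGZ]:[ZKC] = -6/7

Assign P = (0, 0), U = (1, 0), Z = (0, 1) — the answer is frame-independent, so this choice is without loss of generality.
1. C is the midpoint of UP ⇒ C = (1/2, 0)
2. K is the midpoint of ZU ⇒ K = (1/2, 1/2)
3. V is where the line through Z parallel to CU meets line CK ⇒ V = (1/2, 1)
4. G lies on line VC with VG:GC = 4:3 ⇒ G = (1/2, 3/7)
2·[CGZ] = 3/14, 2·[ZKC] = -1/4
[CGZ]:[ZKC] = 3/14:-1/4 = -6/7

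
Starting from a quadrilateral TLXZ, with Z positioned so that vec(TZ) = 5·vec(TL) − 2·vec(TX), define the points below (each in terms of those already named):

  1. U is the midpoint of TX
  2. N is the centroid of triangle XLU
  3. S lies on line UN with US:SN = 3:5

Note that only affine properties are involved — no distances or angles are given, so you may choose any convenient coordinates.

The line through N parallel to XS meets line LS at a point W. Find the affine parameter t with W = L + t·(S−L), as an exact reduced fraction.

Work in coordinates with T = (0, 0), L = (1, 0), X = (0, 1), Z = (5, -2).
1. U is the midpoint of TX ⇒ U = (0, 1/2)
2. N is the centroid of triangle XLU ⇒ N = (1/3, 1/2)
3. S lies on line UN with US:SN = 3:5 ⇒ S = (1/8, 1/2)
through N parallel to XS: direction (1/8, -1/2); meets LS at W = (53/144, 13/36)
W = L + t·(S−L) with t = 13/18

t = 13/18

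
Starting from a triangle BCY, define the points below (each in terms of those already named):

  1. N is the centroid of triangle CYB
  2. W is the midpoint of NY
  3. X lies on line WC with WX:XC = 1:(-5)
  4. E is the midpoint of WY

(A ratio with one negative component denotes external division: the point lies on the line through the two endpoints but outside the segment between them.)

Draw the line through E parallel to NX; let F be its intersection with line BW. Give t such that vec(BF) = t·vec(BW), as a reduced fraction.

t = 17/16

Set B = (0, 0), C = (1, 0), Y = (0, 1); any affine frame gives the same invariant.
1. N is the centroid of triangle CYB ⇒ N = (1/3, 1/3)
2. W is the midpoint of NY ⇒ W = (1/6, 2/3)
3. X lies on line WC with WX:XC = 1:(-5) ⇒ X = (-1/24, 5/6)
4. E is the midpoint of WY ⇒ E = (1/12, 5/6)
through E parallel to NX: direction (-3/8, 1/2); meets BW at F = (17/96, 17/24)
F = B + t·(W−B) with t = 17/16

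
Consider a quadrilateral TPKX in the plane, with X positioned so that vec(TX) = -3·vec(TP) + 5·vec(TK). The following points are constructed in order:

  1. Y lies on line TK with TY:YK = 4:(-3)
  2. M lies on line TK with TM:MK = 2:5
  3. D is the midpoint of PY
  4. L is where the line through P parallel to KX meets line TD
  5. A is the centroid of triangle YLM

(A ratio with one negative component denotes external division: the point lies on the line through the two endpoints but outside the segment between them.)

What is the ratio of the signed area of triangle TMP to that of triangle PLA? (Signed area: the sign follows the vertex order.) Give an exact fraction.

Work in coordinates with T = (0, 0), P = (1, 0), K = (0, 1), X = (-3, 5).
1. Y lies on line TK with TY:YK = 4:(-3) ⇒ Y = (0, 4)
2. M lies on line TK with TM:MK = 2:5 ⇒ M = (0, 2/7)
3. D is the midpoint of PY ⇒ D = (1/2, 2)
4. L is where the line through P parallel to KX meets line TD ⇒ L = (1/4, 1)
5. A is the centroid of triangle YLM ⇒ A = (1/12, 37/21)
2·[TMP] = -2/7, 2·[PLA] = -17/42
[TMP]:[PLA] = -2/7:-17/42 = 12/17

[TMP]:[PLA] = 12/17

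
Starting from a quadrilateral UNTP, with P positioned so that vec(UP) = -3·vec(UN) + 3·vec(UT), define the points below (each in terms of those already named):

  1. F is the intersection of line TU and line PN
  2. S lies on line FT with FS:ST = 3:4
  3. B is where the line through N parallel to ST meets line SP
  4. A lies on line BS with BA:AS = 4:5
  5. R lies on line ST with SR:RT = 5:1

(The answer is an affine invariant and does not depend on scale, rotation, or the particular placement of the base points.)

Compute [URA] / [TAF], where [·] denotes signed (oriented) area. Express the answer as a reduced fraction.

Assign U = (0, 0), N = (1, 0), T = (0, 1), P = (-3, 3) — the answer is frame-independent, so this choice is without loss of generality.
1. F is the intersection of line TU and line PN ⇒ F = (0, 3/4)
2. S lies on line FT with FS:ST = 3:4 ⇒ S = (0, 6/7)
3. B is where the line through N parallel to ST meets line SP ⇒ B = (1, 1/7)
4. A lies on line BS with BA:AS = 4:5 ⇒ A = (5/9, 29/63)
5. R lies on line ST with SR:RT = 5:1 ⇒ R = (0, 41/42)
2·[URA] = -205/378, 2·[TAF] = -5/36
[URA]:[TAF] = -205/378:-5/36 = 82/21

[URA]:[TAF] = 82/21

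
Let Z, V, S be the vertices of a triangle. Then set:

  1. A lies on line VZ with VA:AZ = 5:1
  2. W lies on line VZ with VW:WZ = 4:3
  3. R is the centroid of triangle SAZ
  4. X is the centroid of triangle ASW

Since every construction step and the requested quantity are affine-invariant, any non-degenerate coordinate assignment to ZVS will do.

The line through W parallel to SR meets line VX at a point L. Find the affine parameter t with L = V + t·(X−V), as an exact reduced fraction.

Choose coordinates Z = (0, 0), V = (1, 0), S = (0, 1).
1. A lies on line VZ with VA:AZ = 5:1 ⇒ A = (1/6, 0)
2. W lies on line VZ with VW:WZ = 4:3 ⇒ W = (3/7, 0)
3. R is the centroid of triangle SAZ ⇒ R = (1/18, 1/3)
4. X is the centroid of triangle ASW ⇒ X = (25/126, 1/3)
through W parallel to SR: direction (1/18, -2/3); meets VX at L = (557/1365, 16/65)
L = V + t·(X−V) with t = 48/65

t = 48/65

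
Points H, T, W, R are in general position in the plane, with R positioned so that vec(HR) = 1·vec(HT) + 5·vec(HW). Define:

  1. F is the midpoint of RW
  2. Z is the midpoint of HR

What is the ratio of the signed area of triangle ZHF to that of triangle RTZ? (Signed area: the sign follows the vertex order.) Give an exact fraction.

[ZHF]:[RTZ] = 1/10

Set H = (0, 0), T = (1, 0), W = (0, 1), R = (1, 5); any affine frame gives the same invariant.
1. F is the midpoint of RW ⇒ F = (1/2, 3)
2. Z is the midpoint of HR ⇒ Z = (1/2, 5/2)
2·[ZHF] = -1/4, 2·[RTZ] = -5/2
[ZHF]:[RTZ] = -1/4:-5/2 = 1/10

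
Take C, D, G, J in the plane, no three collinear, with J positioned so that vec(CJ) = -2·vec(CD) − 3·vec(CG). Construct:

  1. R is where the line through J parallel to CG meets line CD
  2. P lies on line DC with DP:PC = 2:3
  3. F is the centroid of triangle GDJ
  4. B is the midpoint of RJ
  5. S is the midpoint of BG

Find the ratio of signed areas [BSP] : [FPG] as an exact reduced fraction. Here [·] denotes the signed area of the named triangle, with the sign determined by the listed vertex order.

Choose coordinates C = (0, 0), D = (1, 0), G = (0, 1), J = (-2, -3).
1. R is where the line through J parallel to CG meets line CD ⇒ R = (-2, 0)
2. P lies on line DC with DP:PC = 2:3 ⇒ P = (3/5, 0)
3. F is the centroid of triangle GDJ ⇒ F = (-1/3, -2/3)
4. B is the midpoint of RJ ⇒ B = (-2, -3/2)
5. S is the midpoint of BG ⇒ S = (-1, -1/4)
2·[BSP] = -7/4, 2·[FPG] = 4/3
[BSP]:[FPG] = -7/4:4/3 = -21/16

[BSP]:[FPG] = -21/16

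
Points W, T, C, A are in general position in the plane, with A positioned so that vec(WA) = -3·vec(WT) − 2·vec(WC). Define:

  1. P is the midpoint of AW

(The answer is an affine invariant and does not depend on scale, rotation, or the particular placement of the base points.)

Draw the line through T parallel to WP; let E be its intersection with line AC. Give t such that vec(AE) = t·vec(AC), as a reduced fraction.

t = -2/3

Choose coordinates W = (0, 0), T = (1, 0), C = (0, 1), A = (-3, -2).
1. P is the midpoint of AW ⇒ P = (-3/2, -1)
through T parallel to WP: direction (-3/2, -1); meets AC at E = (-5, -4)
E = A + t·(C−A) with t = -2/3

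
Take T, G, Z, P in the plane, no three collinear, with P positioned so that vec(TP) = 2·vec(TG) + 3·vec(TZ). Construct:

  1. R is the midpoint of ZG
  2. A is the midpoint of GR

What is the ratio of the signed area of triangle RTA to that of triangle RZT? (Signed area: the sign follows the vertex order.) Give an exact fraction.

Set T = (0, 0), G = (1, 0), Z = (0, 1), P = (2, 3); any affine frame gives the same invariant.
1. R is the midpoint of ZG ⇒ R = (1/2, 1/2)
2. A is the midpoint of GR ⇒ A = (3/4, 1/4)
2·[RTA] = 1/4, 2·[RZT] = 1/2
[RTA]:[RZT] = 1/4:1/2 = 1/2

[RTA]:[RZT] = 1/2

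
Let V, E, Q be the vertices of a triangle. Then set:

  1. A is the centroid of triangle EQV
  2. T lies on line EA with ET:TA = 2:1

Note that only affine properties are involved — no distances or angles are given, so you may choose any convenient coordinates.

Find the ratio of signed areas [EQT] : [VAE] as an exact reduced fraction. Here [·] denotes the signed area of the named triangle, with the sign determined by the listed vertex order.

[EQT]:[VAE] = -2/3

Set V = (0, 0), E = (1, 0), Q = (0, 1); any affine frame gives the same invariant.
1. A is the centroid of triangle EQV ⇒ A = (1/3, 1/3)
2. T lies on line EA with ET:TA = 2:1 ⇒ T = (5/9, 2/9)
2·[EQT] = 2/9, 2·[VAE] = -1/3
[EQT]:[VAE] = 2/9:-1/3 = -2/3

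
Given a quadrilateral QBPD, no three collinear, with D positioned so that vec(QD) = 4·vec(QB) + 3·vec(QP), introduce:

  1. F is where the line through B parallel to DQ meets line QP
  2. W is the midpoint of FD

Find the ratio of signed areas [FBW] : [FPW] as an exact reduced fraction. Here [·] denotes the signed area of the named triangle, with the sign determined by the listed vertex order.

[FBW]:[FPW] = -3/28

Work in coordinates with Q = (0, 0), B = (1, 0), P = (0, 1), D = (4, 3).
1. F is where the line through B parallel to DQ meets line QP ⇒ F = (0, -3/4)
2. W is the midpoint of FD ⇒ W = (2, 9/8)
2·[FBW] = 3/8, 2·[FPW] = -7/2
[FBW]:[FPW] = 3/8:-7/2 = -3/28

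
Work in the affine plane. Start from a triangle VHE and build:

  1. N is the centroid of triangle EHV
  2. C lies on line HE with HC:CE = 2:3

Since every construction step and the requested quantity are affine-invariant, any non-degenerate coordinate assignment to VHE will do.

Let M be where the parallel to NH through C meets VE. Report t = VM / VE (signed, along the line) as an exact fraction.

Assign V = (0, 0), H = (1, 0), E = (0, 1) — the answer is frame-independent, so this choice is without loss of generality.
1. N is the centroid of triangle EHV ⇒ N = (1/3, 1/3)
2. C lies on line HE with HC:CE = 2:3 ⇒ C = (3/5, 2/5)
through C parallel to NH: direction (2/3, -1/3); meets VE at M = (0, 7/10)
M = V + t·(E−V) with t = 7/10

t = 7/10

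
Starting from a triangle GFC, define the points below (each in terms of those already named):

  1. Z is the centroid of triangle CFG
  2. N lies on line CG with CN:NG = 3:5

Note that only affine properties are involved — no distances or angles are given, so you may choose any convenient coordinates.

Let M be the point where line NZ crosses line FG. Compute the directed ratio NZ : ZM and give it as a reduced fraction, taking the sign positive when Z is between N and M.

NZ:ZM = 7/8

Assign G = (0, 0), F = (1, 0), C = (0, 1) — the answer is frame-independent, so this choice is without loss of generality.
1. Z is the centroid of triangle CFG ⇒ Z = (1/3, 1/3)
2. N lies on line CG with CN:NG = 3:5 ⇒ N = (0, 5/8)
line NZ meets FG at M = (5/7, 0)
Z = N + t·(M−N) with t = 7/15, so NZ:ZM = 7/15:8/15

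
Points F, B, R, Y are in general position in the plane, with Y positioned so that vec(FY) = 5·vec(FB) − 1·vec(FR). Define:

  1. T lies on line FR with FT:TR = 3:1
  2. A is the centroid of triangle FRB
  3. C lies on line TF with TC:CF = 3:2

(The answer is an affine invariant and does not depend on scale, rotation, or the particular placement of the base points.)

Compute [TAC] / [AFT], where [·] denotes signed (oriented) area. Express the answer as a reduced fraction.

Assign F = (0, 0), B = (1, 0), R = (0, 1), Y = (5, -1) — the answer is frame-independent, so this choice is without loss of generality.
1. T lies on line FR with FT:TR = 3:1 ⇒ T = (0, 3/4)
2. A is the centroid of triangle FRB ⇒ A = (1/3, 1/3)
3. C lies on line TF with TC:CF = 3:2 ⇒ C = (0, 3/10)
2·[TAC] = -3/20, 2·[AFT] = -1/4
[TAC]:[AFT] = -3/20:-1/4 = 3/5

[TAC]:[AFT] = 3/5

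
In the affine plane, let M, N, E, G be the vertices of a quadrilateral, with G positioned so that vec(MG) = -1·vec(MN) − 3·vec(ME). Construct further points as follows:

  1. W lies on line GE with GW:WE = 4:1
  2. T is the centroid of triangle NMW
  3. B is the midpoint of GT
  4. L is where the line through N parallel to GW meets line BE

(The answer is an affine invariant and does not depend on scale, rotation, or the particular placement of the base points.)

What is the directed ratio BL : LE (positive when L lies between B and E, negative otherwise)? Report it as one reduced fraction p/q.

Assign M = (0, 0), N = (1, 0), E = (0, 1), G = (-1, -3) — the answer is frame-independent, so this choice is without loss of generality.
1. W lies on line GE with GW:WE = 4:1 ⇒ W = (-1/5, 1/5)
2. T is the centroid of triangle NMW ⇒ T = (4/15, 1/15)
3. B is the midpoint of GT ⇒ B = (-11/30, -22/15)
4. L is where the line through N parallel to GW meets line BE ⇒ L = (-11/6, -34/3)
L = B + t·(E−B) with t = -4, so BL:LE = t:(1−t) = -4:5

BL:LE = -4/5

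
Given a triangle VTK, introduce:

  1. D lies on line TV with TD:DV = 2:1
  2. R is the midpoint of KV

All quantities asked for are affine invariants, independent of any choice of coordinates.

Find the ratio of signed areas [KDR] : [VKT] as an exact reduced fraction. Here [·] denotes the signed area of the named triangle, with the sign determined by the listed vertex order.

[KDR]:[VKT] = 1/6

Choose coordinates V = (0, 0), T = (1, 0), K = (0, 1).
1. D lies on line TV with TD:DV = 2:1 ⇒ D = (1/3, 0)
2. R is the midpoint of KV ⇒ R = (0, 1/2)
2·[KDR] = -1/6, 2·[VKT] = -1
[KDR]:[VKT] = -1/6:-1 = 1/6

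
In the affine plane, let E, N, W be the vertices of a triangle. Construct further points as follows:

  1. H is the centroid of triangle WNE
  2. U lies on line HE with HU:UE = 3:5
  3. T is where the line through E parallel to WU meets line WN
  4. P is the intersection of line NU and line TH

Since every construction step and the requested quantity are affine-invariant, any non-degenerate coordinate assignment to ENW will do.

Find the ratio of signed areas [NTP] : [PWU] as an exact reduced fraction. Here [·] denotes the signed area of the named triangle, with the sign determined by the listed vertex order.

[NTP]:[PWU] = 361/126

Work in coordinates with E = (0, 0), N = (1, 0), W = (0, 1).
1. H is the centroid of triangle WNE ⇒ H = (1/3, 1/3)
2. U lies on line HE with HU:UE = 3:5 ⇒ U = (5/24, 5/24)
3. T is where the line through E parallel to WU meets line WN ⇒ T = (-5/14, 19/14)
4. P is the intersection of line NU and line TH ⇒ P = (311/672, 95/672)
2·[NTP] = 361/672, 2·[PWU] = 3/16
[NTP]:[PWU] = 361/672:3/16 = 361/126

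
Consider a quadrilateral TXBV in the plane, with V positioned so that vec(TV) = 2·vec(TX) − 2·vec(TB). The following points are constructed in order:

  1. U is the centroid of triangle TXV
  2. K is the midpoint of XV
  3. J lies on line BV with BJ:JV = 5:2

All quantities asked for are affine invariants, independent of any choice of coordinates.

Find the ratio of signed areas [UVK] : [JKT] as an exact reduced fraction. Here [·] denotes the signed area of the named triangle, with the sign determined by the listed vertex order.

[UVK]:[JKT] = 7/6

Set T = (0, 0), X = (1, 0), B = (0, 1), V = (2, -2); any affine frame gives the same invariant.
1. U is the centroid of triangle TXV ⇒ U = (1, -2/3)
2. K is the midpoint of XV ⇒ K = (3/2, -1)
3. J lies on line BV with BJ:JV = 5:2 ⇒ J = (10/7, -8/7)
2·[UVK] = 1/3, 2·[JKT] = 2/7
[UVK]:[JKT] = 1/3:2/7 = 7/6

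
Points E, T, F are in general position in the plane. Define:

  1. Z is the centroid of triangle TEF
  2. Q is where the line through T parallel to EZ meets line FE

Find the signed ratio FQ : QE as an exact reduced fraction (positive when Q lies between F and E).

Choose coordinates E = (0, 0), T = (1, 0), F = (0, 1).
1. Z is the centroid of triangle TEF ⇒ Z = (1/3, 1/3)
2. Q is where the line through T parallel to EZ meets line FE ⇒ Q = (0, -1)
Q = F + t·(E−F) with t = 2, so FQ:QE = t:(1−t) = 2:-1

FQ:QE = -2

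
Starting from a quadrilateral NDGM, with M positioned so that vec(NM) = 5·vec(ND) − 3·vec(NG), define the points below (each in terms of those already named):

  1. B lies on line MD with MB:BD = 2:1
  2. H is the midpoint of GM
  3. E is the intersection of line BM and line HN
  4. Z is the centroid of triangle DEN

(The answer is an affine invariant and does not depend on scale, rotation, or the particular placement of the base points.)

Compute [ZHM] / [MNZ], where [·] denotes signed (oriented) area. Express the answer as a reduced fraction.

[ZHM]:[MNZ] = 47/72

Set N = (0, 0), D = (1, 0), G = (0, 1), M = (5, -3); any affine frame gives the same invariant.
1. B lies on line MD with MB:BD = 2:1 ⇒ B = (7/3, -1)
2. H is the midpoint of GM ⇒ H = (5/2, -1)
3. E is the intersection of line BM and line HN ⇒ E = (15/7, -6/7)
4. Z is the centroid of triangle DEN ⇒ Z = (22/21, -2/7)
2·[ZHM] = -47/42, 2·[MNZ] = -12/7
[ZHM]:[MNZ] = -47/42:-12/7 = 47/72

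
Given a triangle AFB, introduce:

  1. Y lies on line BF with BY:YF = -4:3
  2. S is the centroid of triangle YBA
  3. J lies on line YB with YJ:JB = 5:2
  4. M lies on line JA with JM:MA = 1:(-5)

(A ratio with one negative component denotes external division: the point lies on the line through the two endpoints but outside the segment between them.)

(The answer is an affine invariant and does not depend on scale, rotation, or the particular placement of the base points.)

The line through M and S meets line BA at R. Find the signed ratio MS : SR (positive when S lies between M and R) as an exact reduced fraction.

MS:SR = 1/14

Work in coordinates with A = (0, 0), F = (1, 0), B = (0, 1).
1. Y lies on line BF with BY:YF = -4:3 ⇒ Y = (4, -3)
2. S is the centroid of triangle YBA ⇒ S = (4/3, -2/3)
3. J lies on line YB with YJ:JB = 5:2 ⇒ J = (8/7, -1/7)
4. M lies on line JA with JM:MA = 1:(-5) ⇒ M = (10/7, -5/28)
line MS meets BA at R = (0, -15/2)
S = M + t·(R−M) with t = 1/15, so MS:SR = 1/15:14/15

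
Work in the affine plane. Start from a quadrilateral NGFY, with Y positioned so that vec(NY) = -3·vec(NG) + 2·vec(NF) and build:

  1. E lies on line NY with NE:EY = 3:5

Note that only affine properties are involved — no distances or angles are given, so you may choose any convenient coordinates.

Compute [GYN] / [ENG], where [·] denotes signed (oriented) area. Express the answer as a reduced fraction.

[GYN]:[ENG] = 8/3

Assign N = (0, 0), G = (1, 0), F = (0, 1), Y = (-3, 2) — the answer is frame-independent, so this choice is without loss of generality.
1. E lies on line NY with NE:EY = 3:5 ⇒ E = (-9/8, 3/4)
2·[GYN] = 2, 2·[ENG] = 3/4
[GYN]:[ENG] = 2:3/4 = 8/3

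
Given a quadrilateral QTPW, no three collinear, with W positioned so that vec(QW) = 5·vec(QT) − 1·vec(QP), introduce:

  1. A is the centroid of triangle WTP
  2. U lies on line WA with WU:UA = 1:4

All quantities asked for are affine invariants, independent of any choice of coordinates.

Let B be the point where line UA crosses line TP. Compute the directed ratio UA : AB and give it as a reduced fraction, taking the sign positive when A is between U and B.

UA:AB = 8/5

Assign Q = (0, 0), T = (1, 0), P = (0, 1), W = (5, -1) — the answer is frame-independent, so this choice is without loss of generality.
1. A is the centroid of triangle WTP ⇒ A = (2, 0)
2. U lies on line WA with WU:UA = 1:4 ⇒ U = (22/5, -4/5)
line UA meets TP at B = (1/2, 1/2)
A = U + t·(B−U) with t = 8/13, so UA:AB = 8/13:5/13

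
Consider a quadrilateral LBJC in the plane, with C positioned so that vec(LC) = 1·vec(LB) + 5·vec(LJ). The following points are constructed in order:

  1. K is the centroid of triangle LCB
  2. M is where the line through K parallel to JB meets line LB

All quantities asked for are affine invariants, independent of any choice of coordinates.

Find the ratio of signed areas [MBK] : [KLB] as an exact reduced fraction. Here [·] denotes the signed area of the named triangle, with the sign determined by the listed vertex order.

Assign L = (0, 0), B = (1, 0), J = (0, 1), C = (1, 5) — the answer is frame-independent, so this choice is without loss of generality.
1. K is the centroid of triangle LCB ⇒ K = (2/3, 5/3)
2. M is where the line through K parallel to JB meets line LB ⇒ M = (7/3, 0)
2·[MBK] = -20/9, 2·[KLB] = 5/3
[MBK]:[KLB] = -20/9:5/3 = -4/3

[MBK]:[KLB] = -4/3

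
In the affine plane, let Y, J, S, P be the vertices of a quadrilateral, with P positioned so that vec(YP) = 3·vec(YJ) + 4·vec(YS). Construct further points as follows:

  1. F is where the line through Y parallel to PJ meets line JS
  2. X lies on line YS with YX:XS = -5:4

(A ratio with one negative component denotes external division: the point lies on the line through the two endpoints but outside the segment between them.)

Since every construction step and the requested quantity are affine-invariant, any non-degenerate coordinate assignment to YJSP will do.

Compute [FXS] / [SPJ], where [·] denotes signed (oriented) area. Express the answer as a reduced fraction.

[FXS]:[SPJ] = -2/9

Assign Y = (0, 0), J = (1, 0), S = (0, 1), P = (3, 4) — the answer is frame-independent, so this choice is without loss of generality.
1. F is where the line through Y parallel to PJ meets line JS ⇒ F = (1/3, 2/3)
2. X lies on line YS with YX:XS = -5:4 ⇒ X = (0, 5)
2·[FXS] = 4/3, 2·[SPJ] = -6
[FXS]:[SPJ] = 4/3:-6 = -2/9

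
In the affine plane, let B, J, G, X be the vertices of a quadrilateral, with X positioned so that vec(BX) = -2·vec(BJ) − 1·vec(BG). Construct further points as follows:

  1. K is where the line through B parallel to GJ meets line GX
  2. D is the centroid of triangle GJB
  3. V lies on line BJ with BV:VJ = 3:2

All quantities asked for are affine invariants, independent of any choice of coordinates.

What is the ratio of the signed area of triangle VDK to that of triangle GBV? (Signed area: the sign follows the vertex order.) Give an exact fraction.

Choose coordinates B = (0, 0), J = (1, 0), G = (0, 1), X = (-2, -1).
1. K is where the line through B parallel to GJ meets line GX ⇒ K = (-1/2, 1/2)
2. D is the centroid of triangle GJB ⇒ D = (1/3, 1/3)
3. V lies on line BJ with BV:VJ = 3:2 ⇒ V = (3/5, 0)
2·[VDK] = 7/30, 2·[GBV] = 3/5
[VDK]:[GBV] = 7/30:3/5 = 7/18

[VDK]:[GBV] = 7/18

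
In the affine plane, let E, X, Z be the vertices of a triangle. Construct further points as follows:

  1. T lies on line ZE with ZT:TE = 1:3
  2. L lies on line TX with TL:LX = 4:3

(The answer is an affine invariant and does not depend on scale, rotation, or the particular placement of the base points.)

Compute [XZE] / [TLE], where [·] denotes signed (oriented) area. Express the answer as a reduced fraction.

[XZE]:[TLE] = -7/3

Work in coordinates with E = (0, 0), X = (1, 0), Z = (0, 1).
1. T lies on line ZE with ZT:TE = 1:3 ⇒ T = (0, 3/4)
2. L lies on line TX with TL:LX = 4:3 ⇒ L = (4/7, 9/28)
2·[XZE] = 1, 2·[TLE] = -3/7
[XZE]:[TLE] = 1:-3/7 = -7/3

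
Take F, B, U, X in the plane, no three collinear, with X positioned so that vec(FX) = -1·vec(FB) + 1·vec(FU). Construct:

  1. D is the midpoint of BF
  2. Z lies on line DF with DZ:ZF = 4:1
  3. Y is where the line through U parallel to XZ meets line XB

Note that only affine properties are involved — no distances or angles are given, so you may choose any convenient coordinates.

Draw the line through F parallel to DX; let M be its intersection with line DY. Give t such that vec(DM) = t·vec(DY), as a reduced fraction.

Work in coordinates with F = (0, 0), B = (1, 0), U = (0, 1), X = (-1, 1).
1. D is the midpoint of BF ⇒ D = (1/2, 0)
2. Z lies on line DF with DZ:ZF = 4:1 ⇒ Z = (1/10, 0)
3. Y is where the line through U parallel to XZ meets line XB ⇒ Y = (11/9, -1/9)
through F parallel to DX: direction (-3/2, 1); meets DY at M = (-3/20, 1/10)
M = D + t·(Y−D) with t = -9/10

t = -9/10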